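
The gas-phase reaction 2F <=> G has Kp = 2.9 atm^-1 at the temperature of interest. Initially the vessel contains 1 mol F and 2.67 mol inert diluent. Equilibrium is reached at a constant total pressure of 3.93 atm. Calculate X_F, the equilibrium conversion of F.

X = 0.684

Let X = conversion of F (basis 1 mol F); extent of reaction ξ = 0.5X.
Species balance: n_F = 1 − X; n_G = 0.5X; n_I = 2.67 (inert).
Summing: n_T = 3.67 − 0.5X.
With p_i = (n_i/n_T)P, Kp = p_G / (p_F^2).
Equating to 2.9 atm^-1 and solving on 0 < X < 1: X = 0.684.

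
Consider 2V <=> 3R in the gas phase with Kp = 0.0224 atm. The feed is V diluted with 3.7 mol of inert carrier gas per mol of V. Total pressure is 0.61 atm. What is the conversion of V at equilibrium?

X = 0.297

Take 1 mol V as basis and let X be its fractional conversion, so ξ = 0.5X.
At extent ξ: n_V = 1 − X; n_R = 1.5X; n_I = 3.7 (inert).
n_T = Σnᵢ = 4.7 + 0.5X.
Mole fractions y_i = n_i/n_T; Kp = p_R^3 / (p_V^2) with p_i = y_i·P.
Substituting and setting equal to 0.0224 atm gives a polynomial in X; the root in (0,1) is X = 0.297.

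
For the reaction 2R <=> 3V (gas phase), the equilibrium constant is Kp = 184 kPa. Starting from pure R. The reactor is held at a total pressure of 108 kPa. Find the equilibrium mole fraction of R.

y_R = 0.377

Take 1 mol R as basis and let X be its fractional conversion, so ξ = 0.5X.
Species balance: n_R = 1 − X; n_V = 1.5X.
Summing: n_T = 1 + 0.5X.
With p_i = (n_i/n_T)P, Kp = p_V^3 / (p_R^2).
Substituting and setting equal to 184 kPa gives a polynomial in X; the root in (0,1) is X = 0.524.
Then n_R = 0.476, n_T = 1.26, so y_R = 0.377.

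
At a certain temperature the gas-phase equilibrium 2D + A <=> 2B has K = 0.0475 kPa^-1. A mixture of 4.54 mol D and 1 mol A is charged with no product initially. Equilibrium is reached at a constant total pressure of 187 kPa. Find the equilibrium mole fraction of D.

Basis: 1 mol A initially; let X = conversion of A. Extent ξ = X.
Mole table: n_D = 4.54 − 2X; n_A = 1 − X; n_B = 2X.
Total moles n_T = 5.54 − X.
With p_i = (n_i/n_T)P, K = p_B^2 / (p_D^2 p_A).
Setting this equal to 0.0475 kPa^-1 and taking the physical root (0 < X < 1) gives X = 0.826.
Then n_D = 2.89, n_T = 4.71, so y_D = 0.613.

y_D = 0.613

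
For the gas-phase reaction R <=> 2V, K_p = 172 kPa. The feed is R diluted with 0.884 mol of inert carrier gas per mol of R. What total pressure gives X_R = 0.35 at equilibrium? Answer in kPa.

Take 1 mol R as basis and let X be its fractional conversion, so ξ = X.
Moles: n_R = 1 − X; n_V = 2X; n_I = 0.884 (inert).
Summing: n_T = 1.88 + X.
K_p = p_V^2 / (p_R) with p_i = (n_i/n_T)·P.
At X = 0.35: the mole-fraction product g(X) = Π y_i^ν_i = 0.3374. Since K_p = g(X)·P^{1}, P = (K_p/g)^(1/1) = (172/0.3374)^(1/1) = 510 kPa.

P = 510 kPa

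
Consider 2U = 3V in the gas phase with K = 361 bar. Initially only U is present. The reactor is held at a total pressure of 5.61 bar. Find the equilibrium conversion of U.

X = 0.850

Basis: 1 mol U initially; let X = conversion of U. Extent ξ = 0.5X.
Mole table: n_U = 1 − X; n_V = 1.5X.
Summing: n_T = 1 + 0.5X.
Mole fractions y_i = n_i/n_T; K = p_V^3 / (p_U^2) with p_i = y_i·P.
Equating to 361 bar and solving on 0 < X < 1: X = 0.850.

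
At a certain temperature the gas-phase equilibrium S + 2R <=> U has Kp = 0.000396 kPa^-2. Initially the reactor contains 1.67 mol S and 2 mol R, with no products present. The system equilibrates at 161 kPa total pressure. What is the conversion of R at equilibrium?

Take 2 mol R as basis and let X be its fractional conversion, so ξ = X.
Species balance: n_S = 1.67 − X; n_R = 2 − 2X; n_U = X.
Summing: n_T = 3.67 − 2X.
Mole fractions y_i = n_i/n_T; Kp = p_U / (p_S p_R^2) with p_i = y_i·P.
Substituting and setting equal to 0.000396 kPa^-2 gives a polynomial in X; the root in (0,1) is X = 0.699.

X = 0.699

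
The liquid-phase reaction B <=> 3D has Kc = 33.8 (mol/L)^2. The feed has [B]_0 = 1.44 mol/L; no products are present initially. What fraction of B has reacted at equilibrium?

X = 0.615

Let X = conversion of B; extent ξ = 1.44·X mol/L.
Concentrations: [B] = 1.44 − 1.44X; [D] = 4.32X.
Kc = [D]^3 / ([B]).
This equals 33.8 at X = 0.615 (the root in 0 < X < 1).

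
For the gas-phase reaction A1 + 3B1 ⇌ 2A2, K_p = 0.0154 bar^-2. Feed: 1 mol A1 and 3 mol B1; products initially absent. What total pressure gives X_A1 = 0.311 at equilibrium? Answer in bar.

P = 6.86 bar

Basis: 1 mol A1 initially; let X = conversion of A1. Extent ξ = X.
Species balance: n_A1 = 1 − X; n_B1 = 3 − 3X; n_A2 = 2X.
Total moles n_T = 4 − 2X.
K_p = p_A2^2 / (p_A1 p_B1^3) with p_i = (n_i/n_T)·P.
At X = 0.311: the mole-fraction product g(X) = Π y_i^ν_i = 0.7255. Since K_p = g(X)·P^{-2}, P = (g/K_p)^(1/2) = (0.7255/0.0154)^(1/2) = 6.86 bar.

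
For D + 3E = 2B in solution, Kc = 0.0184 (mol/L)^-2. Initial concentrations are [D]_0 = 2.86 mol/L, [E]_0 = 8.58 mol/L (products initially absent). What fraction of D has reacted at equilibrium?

Let X = conversion of D; extent ξ = 2.86·X mol/L.
Concentrations: [D] = 2.86 − 2.86X; [E] = 8.58 − 8.58X; [B] = 5.72X.
Kc = [B]^2 / ([D] [E]^3).
Setting equal to 0.0184 and solving for X on (0,1) gives X = 0.383.

X = 0.383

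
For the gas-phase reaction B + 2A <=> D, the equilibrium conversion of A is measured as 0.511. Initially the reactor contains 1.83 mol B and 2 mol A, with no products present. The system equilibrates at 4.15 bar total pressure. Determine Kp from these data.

Let X = conversion of A (basis 2 mol A); extent of reaction ξ = X.
Mole table: n_B = 1.83 − X; n_A = 2 − 2X; n_D = X.
Summing: n_T = 3.83 − 2X.
At X = 0.511: n_B = 1.32, n_A = 0.978, n_D = 0.511, n_T = 2.81.
p_i = (n_i/n_T)·P. Kp = p_D / (p_B p_A^2) = 0.185 bar^-2.

Kp = 0.185 bar^-2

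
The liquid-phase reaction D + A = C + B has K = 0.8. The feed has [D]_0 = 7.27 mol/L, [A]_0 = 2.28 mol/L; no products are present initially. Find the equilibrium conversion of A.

Let X = conversion of A; extent ξ = 2.28·X mol/L.
Concentrations: [D] = 7.27 − 2.28X; [A] = 2.28 − 2.28X; [C] = 2.28X; [B] = 2.28X.
K = [C] [B] / ([D] [A]).
Setting equal to 0.8 and solving for X on (0,1) gives X = 0.729.

X = 0.729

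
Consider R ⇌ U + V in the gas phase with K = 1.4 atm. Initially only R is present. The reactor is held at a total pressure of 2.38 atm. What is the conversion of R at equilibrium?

X = 0.609

Let X = conversion of R (basis 1 mol R); extent of reaction ξ = X.
Species balance: n_R = 1 − X; n_U = X; n_V = X.
Total moles n_T = 1 + X.
With p_i = (n_i/n_T)P, K = p_U p_V / (p_R).
Equating to 1.4 atm and solving on 0 < X < 1: X = 0.609.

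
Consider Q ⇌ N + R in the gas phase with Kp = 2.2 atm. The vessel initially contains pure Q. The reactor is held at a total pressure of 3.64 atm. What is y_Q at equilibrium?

y_Q = 0.239

Let X = conversion of Q (basis 1 mol Q); extent of reaction ξ = X.
Species balance: n_Q = 1 − X; n_N = X; n_R = X.
Summing: n_T = 1 + X.
y_i = n_i/n_T, p_i = y_i·P. Kp = p_N p_R / (p_Q).
This yields a degree-2 equation in X; solving on (0,1), X = 0.614.
Then n_Q = 0.386, n_T = 1.61, so y_Q = 0.239.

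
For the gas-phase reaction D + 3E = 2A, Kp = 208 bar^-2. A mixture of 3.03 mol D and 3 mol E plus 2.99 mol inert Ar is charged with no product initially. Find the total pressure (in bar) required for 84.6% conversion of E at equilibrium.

Basis: 3 mol E initially; let X = conversion of E. Extent ξ = X.
At extent ξ: n_D = 3.03 − X; n_E = 3 − 3X; n_A = 2X; n_I = 2.99 (inert).
Summing: n_T = 9.02 − 2X.
Kp = p_A^2 / (p_D p_E^3) with p_i = (n_i/n_T)·P.
At X = 0.846: the mole-fraction product g(X) = Π y_i^ν_i = 713.8. Since Kp = g(X)·P^{-2}, P = (g/Kp)^(1/2) = (713.8/208)^(1/2) = 1.85 bar.

P = 1.85 bar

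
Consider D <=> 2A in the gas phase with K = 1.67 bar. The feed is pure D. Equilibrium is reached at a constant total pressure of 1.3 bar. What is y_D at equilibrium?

y_D = 0.340

Basis: 1 mol D initially; let X = conversion of D. Extent ξ = X.
Mole table: n_D = 1 − X; n_A = 2X.
n_T = Σnᵢ = 1 + X.
With p_i = (n_i/n_T)P, K = p_A^2 / (p_D).
This yields a degree-2 equation in X; solving on (0,1), X = 0.493.
Then n_D = 0.507, n_T = 1.49, so y_D = 0.340.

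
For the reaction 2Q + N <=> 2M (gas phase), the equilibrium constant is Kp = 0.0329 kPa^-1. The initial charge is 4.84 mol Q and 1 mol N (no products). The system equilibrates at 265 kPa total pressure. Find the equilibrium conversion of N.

X = 0.839

Basis: 1 mol N initially; let X = conversion of N. Extent ξ = X.
Species balance: n_Q = 4.84 − 2X; n_N = 1 − X; n_M = 2X.
n_T = Σnᵢ = 5.84 − X.
Mole fractions y_i = n_i/n_T; Kp = p_M^2 / (p_Q^2 p_N) with p_i = y_i·P.
Equating to 0.0329 kPa^-1 and solving on 0 < X < 1: X = 0.839.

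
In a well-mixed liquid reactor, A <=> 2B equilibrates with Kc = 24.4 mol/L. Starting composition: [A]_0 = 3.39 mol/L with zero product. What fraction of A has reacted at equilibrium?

Let X = conversion of A; extent ξ = 3.39·X mol/L.
Concentrations: [A] = 3.39 − 3.39X; [B] = 6.78X.
Kc = [B]^2 / ([A]).
Setting equal to 24.4 and solving for X on (0,1) gives X = 0.715.

X = 0.715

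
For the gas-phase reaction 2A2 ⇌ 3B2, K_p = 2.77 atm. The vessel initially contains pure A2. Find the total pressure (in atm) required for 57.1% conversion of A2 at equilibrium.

Let X = conversion of A2 (basis 1 mol A2); extent of reaction ξ = 0.5X.
Mole table: n_A2 = 1 − X; n_B2 = 1.5X.
Summing: n_T = 1 + 0.5X.
K_p = p_B2^3 / (p_A2^2) with p_i = (n_i/n_T)·P.
At X = 0.571: the mole-fraction product g(X) = Π y_i^ν_i = 2.656. Since K_p = g(X)·P^{1}, P = (K_p/g)^(1/1) = (2.77/2.656)^(1/1) = 1.04 atm.

P = 1.04 atm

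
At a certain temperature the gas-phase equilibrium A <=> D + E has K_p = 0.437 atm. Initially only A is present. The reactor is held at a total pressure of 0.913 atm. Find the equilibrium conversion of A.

Basis: 1 mol A initially; let X = conversion of A. Extent ξ = X.
Moles: n_A = 1 − X; n_D = X; n_E = X.
n_T = Σnᵢ = 1 + X.
Mole fractions y_i = n_i/n_T; K_p = p_D p_E / (p_A) with p_i = y_i·P.
Substituting and setting equal to 0.437 atm gives a polynomial in X; the root in (0,1) is X = 0.569.

X = 0.569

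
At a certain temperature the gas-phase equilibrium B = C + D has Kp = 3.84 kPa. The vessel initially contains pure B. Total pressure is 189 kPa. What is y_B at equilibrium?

Take 1 mol B as basis and let X be its fractional conversion, so ξ = X.
Species balance: n_B = 1 − X; n_C = X; n_D = X.
n_T = Σnᵢ = 1 + X.
y_i = n_i/n_T, p_i = y_i·P. Kp = p_C p_D / (p_B).
Setting this equal to 3.84 kPa and taking the physical root (0 < X < 1) gives X = 0.141.
Then n_B = 0.859, n_T = 1.14, so y_B = 0.753.

y_B = 0.753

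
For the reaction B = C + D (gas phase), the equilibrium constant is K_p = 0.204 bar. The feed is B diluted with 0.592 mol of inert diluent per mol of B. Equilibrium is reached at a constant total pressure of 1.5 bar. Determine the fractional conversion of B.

X = 0.403

Basis: 1 mol B initially; let X = conversion of B. Extent ξ = X.
Mole table: n_B = 1 − X; n_C = X; n_D = X; n_I = 0.592 (inert).
Summing: n_T = 1.59 + X.
Mole fractions y_i = n_i/n_T; K_p = p_C p_D / (p_B) with p_i = y_i·P.
This yields a degree-2 equation in X; solving on (0,1), X = 0.403.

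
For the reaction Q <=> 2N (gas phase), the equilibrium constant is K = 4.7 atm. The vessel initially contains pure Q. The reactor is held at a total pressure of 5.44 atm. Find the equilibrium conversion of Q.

Let X = conversion of Q (basis 1 mol Q); extent of reaction ξ = X.
Species balance: n_Q = 1 − X; n_N = 2X.
Summing: n_T = 1 + X.
y_i = n_i/n_T, p_i = y_i·P. K = p_N^2 / (p_Q).
Substituting and setting equal to 4.7 atm gives a polynomial in X; the root in (0,1) is X = 0.421.

X = 0.421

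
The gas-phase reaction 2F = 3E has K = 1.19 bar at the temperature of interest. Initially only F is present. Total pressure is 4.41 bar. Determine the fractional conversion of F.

Let X = conversion of F (basis 1 mol F); extent of reaction ξ = 0.5X.
At extent ξ: n_F = 1 − X; n_E = 1.5X.
Total moles n_T = 1 + 0.5X.
Mole fractions y_i = n_i/n_T; K = p_E^3 / (p_F^2) with p_i = y_i·P.
Substituting and setting equal to 1.19 bar gives a polynomial in X; the root in (0,1) is X = 0.343.

X = 0.343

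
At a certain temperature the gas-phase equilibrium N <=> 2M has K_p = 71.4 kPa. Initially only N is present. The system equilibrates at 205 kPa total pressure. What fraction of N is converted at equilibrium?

X = 0.283

Let X = conversion of N (basis 1 mol N); extent of reaction ξ = X.
Moles: n_N = 1 − X; n_M = 2X.
Summing: n_T = 1 + X.
With p_i = (n_i/n_T)P, K_p = p_M^2 / (p_N).
This yields a degree-2 equation in X; solving on (0,1), X = 0.283.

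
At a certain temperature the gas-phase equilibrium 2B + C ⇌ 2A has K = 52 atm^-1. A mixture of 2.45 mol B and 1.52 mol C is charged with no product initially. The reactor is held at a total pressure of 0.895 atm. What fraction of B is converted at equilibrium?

X = 0.752

Let X = conversion of B (basis 2.45 mol B); extent of reaction ξ = 1.23X.
Moles: n_B = 2.45 − 2.45X; n_C = 1.52 − 1.23X; n_A = 2.45X.
n_T = Σnᵢ = 3.97 − 1.23X.
With p_i = (n_i/n_T)P, K = p_A^2 / (p_B^2 p_C).
Setting this equal to 52 atm^-1 and taking the physical root (0 < X < 1) gives X = 0.752.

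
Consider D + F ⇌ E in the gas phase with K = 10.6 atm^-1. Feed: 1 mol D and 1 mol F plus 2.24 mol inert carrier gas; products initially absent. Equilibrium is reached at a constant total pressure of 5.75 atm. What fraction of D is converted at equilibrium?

X = 0.789

Basis: 1 mol D initially; let X = conversion of D. Extent ξ = X.
At extent ξ: n_D = 1 − X; n_F = 1 − X; n_E = X; n_I = 2.24 (inert).
n_T = Σnᵢ = 4.24 − X.
y_i = n_i/n_T, p_i = y_i·P. K = p_E / (p_D p_F).
This yields a degree-2 equation in X; solving on (0,1), X = 0.789.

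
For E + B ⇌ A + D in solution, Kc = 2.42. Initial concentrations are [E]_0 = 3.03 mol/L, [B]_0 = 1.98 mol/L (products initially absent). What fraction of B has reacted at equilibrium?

Let X = conversion of B; extent ξ = 1.98·X mol/L.
Concentrations: [E] = 3.03 − 1.98X; [B] = 1.98 − 1.98X; [A] = 1.98X; [D] = 1.98X.
Kc = [A] [D] / ([E] [B]).
This equals 2.42 at X = 0.728 (the root in 0 < X < 1).

X = 0.728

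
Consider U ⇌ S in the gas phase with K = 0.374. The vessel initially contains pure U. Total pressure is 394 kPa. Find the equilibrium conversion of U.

X = 0.272

Basis: 1 mol U initially; let X = conversion of U. Extent ξ = X.
At extent ξ: n_U = 1 − X; n_S = X.
Total moles n_T = 1 (Δν = 0, constant).
With p_i = (n_i/n_T)P, K = p_S / (p_U).
Substituting and setting equal to 0.374 gives a polynomial in X; the root in (0,1) is X = 0.272.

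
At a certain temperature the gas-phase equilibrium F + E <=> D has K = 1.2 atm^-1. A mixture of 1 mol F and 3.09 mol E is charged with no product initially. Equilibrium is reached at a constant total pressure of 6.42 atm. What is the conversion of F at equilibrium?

X = 0.842

Basis: 1 mol F initially; let X = conversion of F. Extent ξ = X.
Species balance: n_F = 1 − X; n_E = 3.09 − X; n_D = X.
Total moles n_T = 4.09 − X.
Mole fractions y_i = n_i/n_T; K = p_D / (p_F p_E) with p_i = y_i·P.
This yields a degree-2 equation in X; solving on (0,1), X = 0.842.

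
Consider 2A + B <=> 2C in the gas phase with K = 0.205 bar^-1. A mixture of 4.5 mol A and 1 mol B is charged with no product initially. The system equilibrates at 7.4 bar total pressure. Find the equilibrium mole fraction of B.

y_B = 0.083

Let X = conversion of B (basis 1 mol B); extent of reaction ξ = X.
Mole table: n_A = 4.5 − 2X; n_B = 1 − X; n_C = 2X.
n_T = Σnᵢ = 5.5 − X.
With p_i = (n_i/n_T)P, K = p_C^2 / (p_A^2 p_B).
This yields a degree-3 equation in X; solving on (0,1), X = 0.590.
Then n_B = 0.41, n_T = 4.91, so y_B = 0.083.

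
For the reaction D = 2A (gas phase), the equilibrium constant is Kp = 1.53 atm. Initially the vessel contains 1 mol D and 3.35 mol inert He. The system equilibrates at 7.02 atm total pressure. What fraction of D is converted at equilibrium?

Basis: 1 mol D initially; let X = conversion of D. Extent ξ = X.
Mole table: n_D = 1 − X; n_A = 2X; n_I = 3.35 (inert).
n_T = Σnᵢ = 4.35 + X.
y_i = n_i/n_T, p_i = y_i·P. Kp = p_A^2 / (p_D).
Setting this equal to 1.53 atm and taking the physical root (0 < X < 1) gives X = 0.395.

X = 0.395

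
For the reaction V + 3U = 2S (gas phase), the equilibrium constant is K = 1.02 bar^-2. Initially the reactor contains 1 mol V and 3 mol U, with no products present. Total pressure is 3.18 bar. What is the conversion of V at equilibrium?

Take 1 mol V as basis and let X be its fractional conversion, so ξ = X.
Mole table: n_V = 1 − X; n_U = 3 − 3X; n_S = 2X.
n_T = Σnᵢ = 4 − 2X.
y_i = n_i/n_T, p_i = y_i·P. K = p_S^2 / (p_V p_U^3).
Setting this equal to 1.02 bar^-2 and taking the physical root (0 < X < 1) gives X = 0.560.

X = 0.560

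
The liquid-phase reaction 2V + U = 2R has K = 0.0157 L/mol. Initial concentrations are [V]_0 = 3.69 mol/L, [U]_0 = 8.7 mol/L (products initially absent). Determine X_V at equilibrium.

Let X = conversion of V; extent ξ = 3.69X/2 mol/L.
Concentrations: [V] = 3.69 − 3.69X; [U] = 8.7 − 1.84X; [R] = 3.69X.
K = [R]^2 / ([V]^2 [U]).
This equals 0.0157 at X = 0.264 (the root in 0 < X < 1).

X = 0.264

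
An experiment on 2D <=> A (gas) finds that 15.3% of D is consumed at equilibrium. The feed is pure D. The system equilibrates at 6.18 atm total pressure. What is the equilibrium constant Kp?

Kp = 0.0159 atm^-1

Take 1 mol D as basis and let X be its fractional conversion, so ξ = 0.5X.
At extent ξ: n_D = 1 − X; n_A = 0.5X.
Summing: n_T = 1 − 0.5X.
At X = 0.153: n_D = 0.847, n_A = 0.0765, n_T = 0.923.
p_i = (n_i/n_T)·P. Kp = p_A / (p_D^2) = 0.0159 atm^-1.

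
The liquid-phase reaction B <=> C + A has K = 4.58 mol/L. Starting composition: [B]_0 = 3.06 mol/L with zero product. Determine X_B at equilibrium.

Let X = conversion of B; extent ξ = 3.06·X mol/L.
Concentrations: [B] = 3.06 − 3.06X; [C] = 3.06X; [A] = 3.06X.
K = [C] [A] / ([B]).
Solving K = 4.58 for X ∈ (0,1): X = 0.686.

X = 0.686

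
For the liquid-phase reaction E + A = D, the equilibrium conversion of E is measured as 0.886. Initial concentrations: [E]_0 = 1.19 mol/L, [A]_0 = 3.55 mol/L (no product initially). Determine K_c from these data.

K_c = 3.11 L/mol

Let X = conversion of E.
Concentrations: [E] = 1.19 − 1.19X; [A] = 3.55 − 1.19X; [D] = 1.19X.
At X = 0.886: [E] = 0.136, [A] = 2.5, [D] = 1.05.
K_c = [D] / ([E] [A]) = 3.11 L/mol.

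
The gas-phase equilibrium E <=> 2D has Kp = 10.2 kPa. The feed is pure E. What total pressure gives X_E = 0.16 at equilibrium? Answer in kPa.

Basis: 1 mol E initially; let X = conversion of E. Extent ξ = X.
Moles: n_E = 1 − X; n_D = 2X.
Summing: n_T = 1 + X.
Kp = p_D^2 / (p_E) with p_i = (n_i/n_T)·P.
At X = 0.16: the mole-fraction product g(X) = Π y_i^ν_i = 0.1051. Since Kp = g(X)·P^{1}, P = (Kp/g)^(1/1) = (10.2/0.1051)^(1/1) = 97.1 kPa.

P = 97.1 kPa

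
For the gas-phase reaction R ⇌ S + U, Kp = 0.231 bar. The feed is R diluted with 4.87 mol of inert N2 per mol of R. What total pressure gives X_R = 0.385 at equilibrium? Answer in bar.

P = 6 bar

Take 1 mol R as basis and let X be its fractional conversion, so ξ = X.
Mole table: n_R = 1 − X; n_S = X; n_U = X; n_I = 4.87 (inert).
n_T = Σnᵢ = 5.87 + X.
Kp = p_S p_U / (p_R) with p_i = (n_i/n_T)·P.
At X = 0.385: the mole-fraction product g(X) = Π y_i^ν_i = 0.03853. Since Kp = g(X)·P^{1}, P = (Kp/g)^(1/1) = (0.231/0.03853)^(1/1) = 6 bar.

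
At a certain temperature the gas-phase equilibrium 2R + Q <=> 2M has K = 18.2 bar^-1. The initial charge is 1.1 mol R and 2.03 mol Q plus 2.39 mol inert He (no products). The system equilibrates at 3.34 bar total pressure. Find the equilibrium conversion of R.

Take 1.1 mol R as basis and let X be its fractional conversion, so ξ = 0.55X.
Mole table: n_R = 1.1 − 1.1X; n_Q = 2.03 − 0.55X; n_M = 1.1X; n_I = 2.39 (inert).
Summing: n_T = 5.52 − 0.55X.
y_i = n_i/n_T, p_i = y_i·P. K = p_M^2 / (p_R^2 p_Q).
Setting this equal to 18.2 bar^-1 and taking the physical root (0 < X < 1) gives X = 0.813.

X = 0.813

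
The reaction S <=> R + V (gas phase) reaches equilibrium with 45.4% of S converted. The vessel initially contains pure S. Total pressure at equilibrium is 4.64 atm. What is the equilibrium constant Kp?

Kp = 1.2 atm

Let X = conversion of S (basis 1 mol S); extent of reaction ξ = X.
Species balance: n_S = 1 − X; n_R = X; n_V = X.
Total moles n_T = 1 + X.
At X = 0.454: n_S = 0.546, n_R = 0.454, n_V = 0.454, n_T = 1.45.
p_i = (n_i/n_T)·P. Kp = p_R p_V / (p_S) = 1.2 atm.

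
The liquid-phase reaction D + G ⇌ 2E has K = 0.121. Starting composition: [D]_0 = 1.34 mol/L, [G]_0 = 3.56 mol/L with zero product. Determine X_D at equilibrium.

Let X = conversion of D; extent ξ = 1.34·X mol/L.
Concentrations: [D] = 1.34 − 1.34X; [G] = 3.56 − 1.34X; [E] = 2.68X.
K = [E]^2 / ([D] [G]).
Setting equal to 0.121 and solving for X on (0,1) gives X = 0.236.

X = 0.236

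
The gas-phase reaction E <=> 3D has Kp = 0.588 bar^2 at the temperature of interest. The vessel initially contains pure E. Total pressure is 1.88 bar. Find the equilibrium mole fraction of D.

Take 1 mol E as basis and let X be its fractional conversion, so ξ = X.
Mole table: n_E = 1 − X; n_D = 3X.
Summing: n_T = 1 + 2X.
y_i = n_i/n_T, p_i = y_i·P. Kp = p_D^3 / (p_E).
Equating to 0.588 bar^2 and solving on 0 < X < 1: X = 0.215.
Then n_D = 0.644, n_T = 1.43, so y_D = 0.450.

y_D = 0.450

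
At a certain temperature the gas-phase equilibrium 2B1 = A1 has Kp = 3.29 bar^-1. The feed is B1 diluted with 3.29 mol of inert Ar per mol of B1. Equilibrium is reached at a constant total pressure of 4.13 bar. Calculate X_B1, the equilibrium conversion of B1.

Let X = conversion of B1 (basis 1 mol B1); extent of reaction ξ = 0.5X.
Moles: n_B1 = 1 − X; n_A1 = 0.5X; n_I = 3.29 (inert).
n_T = Σnᵢ = 4.29 − 0.5X.
Mole fractions y_i = n_i/n_T; Kp = p_A1 / (p_B1^2) with p_i = y_i·P.
Equating to 3.29 bar^-1 and solving on 0 < X < 1: X = 0.685.

X = 0.685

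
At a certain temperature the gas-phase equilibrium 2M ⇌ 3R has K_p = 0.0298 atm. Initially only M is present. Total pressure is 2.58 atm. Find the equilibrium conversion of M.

X = 0.139

Basis: 1 mol M initially; let X = conversion of M. Extent ξ = 0.5X.
Mole table: n_M = 1 − X; n_R = 1.5X.
n_T = Σnᵢ = 1 + 0.5X.
y_i = n_i/n_T, p_i = y_i·P. K_p = p_R^3 / (p_M^2).
Setting this equal to 0.0298 atm and taking the physical root (0 < X < 1) gives X = 0.139.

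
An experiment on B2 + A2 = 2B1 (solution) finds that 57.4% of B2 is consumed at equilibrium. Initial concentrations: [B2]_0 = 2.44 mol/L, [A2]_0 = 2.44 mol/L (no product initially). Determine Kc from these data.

Kc = 7.26

Let X = conversion of B2.
Concentrations: [B2] = 2.44 − 2.44X; [A2] = 2.44 − 2.44X; [B1] = 4.88X.
At X = 0.574: [B2] = 1.04, [A2] = 1.04, [B1] = 2.8.
Kc = [B1]^2 / ([B2] [A2]) = 7.26.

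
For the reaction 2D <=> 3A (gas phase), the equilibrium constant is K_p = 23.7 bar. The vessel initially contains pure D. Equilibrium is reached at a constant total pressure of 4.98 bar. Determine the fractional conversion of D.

Let X = conversion of D (basis 1 mol D); extent of reaction ξ = 0.5X.
Mole table: n_D = 1 − X; n_A = 1.5X.
Total moles n_T = 1 + 0.5X.
Mole fractions y_i = n_i/n_T; K_p = p_A^3 / (p_D^2) with p_i = y_i·P.
This yields a degree-3 equation in X; solving on (0,1), X = 0.632.

X = 0.632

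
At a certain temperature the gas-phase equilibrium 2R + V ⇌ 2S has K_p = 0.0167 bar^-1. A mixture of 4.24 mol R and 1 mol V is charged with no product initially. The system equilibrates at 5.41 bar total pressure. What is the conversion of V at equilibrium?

X = 0.224

Take 1 mol V as basis and let X be its fractional conversion, so ξ = X.
Species balance: n_R = 4.24 − 2X; n_V = 1 − X; n_S = 2X.
Summing: n_T = 5.24 − X.
Mole fractions y_i = n_i/n_T; K_p = p_S^2 / (p_R^2 p_V) with p_i = y_i·P.
Substituting and setting equal to 0.0167 bar^-1 gives a polynomial in X; the root in (0,1) is X = 0.224.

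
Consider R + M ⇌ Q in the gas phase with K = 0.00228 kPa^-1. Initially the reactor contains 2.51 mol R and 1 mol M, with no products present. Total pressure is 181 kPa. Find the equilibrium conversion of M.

X = 0.223

Take 1 mol M as basis and let X be its fractional conversion, so ξ = X.
Moles: n_R = 2.51 − X; n_M = 1 − X; n_Q = X.
Total moles n_T = 3.51 − X.
With p_i = (n_i/n_T)P, K = p_Q / (p_R p_M).
Substituting and setting equal to 0.00228 kPa^-1 gives a polynomial in X; the root in (0,1) is X = 0.223.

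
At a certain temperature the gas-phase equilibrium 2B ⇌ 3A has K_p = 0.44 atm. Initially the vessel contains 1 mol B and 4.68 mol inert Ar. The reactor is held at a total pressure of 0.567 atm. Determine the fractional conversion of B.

Take 1 mol B as basis and let X be its fractional conversion, so ξ = 0.5X.
Species balance: n_B = 1 − X; n_A = 1.5X; n_I = 4.68 (inert).
n_T = Σnᵢ = 5.68 + 0.5X.
y_i = n_i/n_T, p_i = y_i·P. K_p = p_A^3 / (p_B^2).
Equating to 0.44 atm and solving on 0 < X < 1: X = 0.602.

X = 0.602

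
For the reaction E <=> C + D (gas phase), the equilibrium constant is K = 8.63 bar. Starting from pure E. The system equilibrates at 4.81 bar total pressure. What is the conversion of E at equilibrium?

Basis: 1 mol E initially; let X = conversion of E. Extent ξ = X.
Moles: n_E = 1 − X; n_C = X; n_D = X.
Total moles n_T = 1 + X.
y_i = n_i/n_T, p_i = y_i·P. K = p_C p_D / (p_E).
This yields a degree-2 equation in X; solving on (0,1), X = 0.801.

X = 0.801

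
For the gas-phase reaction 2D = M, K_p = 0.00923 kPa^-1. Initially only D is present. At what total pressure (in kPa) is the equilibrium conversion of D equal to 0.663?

P = 211 kPa

Take 1 mol D as basis and let X be its fractional conversion, so ξ = 0.5X.
At extent ξ: n_D = 1 − X; n_M = 0.5X.
Total moles n_T = 1 − 0.5X.
K_p = p_M / (p_D^2) with p_i = (n_i/n_T)·P.
At X = 0.663: the mole-fraction product g(X) = Π y_i^ν_i = 1.951. Since K_p = g(X)·P^{-1}, P = (g/K_p)^(1/1) = (1.951/0.00923)^(1/1) = 211 kPa.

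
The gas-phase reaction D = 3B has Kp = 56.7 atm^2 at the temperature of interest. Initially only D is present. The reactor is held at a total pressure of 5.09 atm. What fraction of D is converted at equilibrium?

X = 0.544

Take 1 mol D as basis and let X be its fractional conversion, so ξ = X.
Moles: n_D = 1 − X; n_B = 3X.
Summing: n_T = 1 + 2X.
y_i = n_i/n_T, p_i = y_i·P. Kp = p_B^3 / (p_D).
Equating to 56.7 atm^2 and solving on 0 < X < 1: X = 0.544.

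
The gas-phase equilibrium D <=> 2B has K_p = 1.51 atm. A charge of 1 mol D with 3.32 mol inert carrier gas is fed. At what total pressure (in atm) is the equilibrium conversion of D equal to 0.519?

P = 3.26 atm

Let X = conversion of D (basis 1 mol D); extent of reaction ξ = X.
Moles: n_D = 1 − X; n_B = 2X; n_I = 3.32 (inert).
n_T = Σnᵢ = 4.32 + X.
K_p = p_B^2 / (p_D) with p_i = (n_i/n_T)·P.
At X = 0.519: the mole-fraction product g(X) = Π y_i^ν_i = 0.4629. Since K_p = g(X)·P^{1}, P = (K_p/g)^(1/1) = (1.51/0.4629)^(1/1) = 3.26 atm.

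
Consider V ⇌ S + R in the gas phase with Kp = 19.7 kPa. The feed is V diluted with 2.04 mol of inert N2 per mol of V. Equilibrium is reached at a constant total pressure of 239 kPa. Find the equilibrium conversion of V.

Take 1 mol V as basis and let X be its fractional conversion, so ξ = X.
Moles: n_V = 1 − X; n_S = X; n_R = X; n_I = 2.04 (inert).
Total moles n_T = 3.04 + X.
With p_i = (n_i/n_T)P, Kp = p_S p_R / (p_V).
This yields a degree-2 equation in X; solving on (0,1), X = 0.410.

X = 0.410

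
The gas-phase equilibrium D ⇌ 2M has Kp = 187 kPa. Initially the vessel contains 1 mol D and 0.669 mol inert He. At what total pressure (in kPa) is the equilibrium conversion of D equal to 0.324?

P = 600 kPa

Let X = conversion of D (basis 1 mol D); extent of reaction ξ = X.
At extent ξ: n_D = 1 − X; n_M = 2X; n_I = 0.669 (inert).
Summing: n_T = 1.67 + X.
Kp = p_M^2 / (p_D) with p_i = (n_i/n_T)·P.
At X = 0.324: the mole-fraction product g(X) = Π y_i^ν_i = 0.3117. Since Kp = g(X)·P^{1}, P = (Kp/g)^(1/1) = (187/0.3117)^(1/1) = 600 kPa.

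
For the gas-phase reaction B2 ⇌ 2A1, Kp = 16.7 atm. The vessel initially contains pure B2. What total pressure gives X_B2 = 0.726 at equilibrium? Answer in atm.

Basis: 1 mol B2 initially; let X = conversion of B2. Extent ξ = X.
Species balance: n_B2 = 1 − X; n_A1 = 2X.
Total moles n_T = 1 + X.
Kp = p_A1^2 / (p_B2) with p_i = (n_i/n_T)·P.
At X = 0.726: the mole-fraction product g(X) = Π y_i^ν_i = 4.458. Since Kp = g(X)·P^{1}, P = (Kp/g)^(1/1) = (16.7/4.458)^(1/1) = 3.75 atm.

P = 3.75 atm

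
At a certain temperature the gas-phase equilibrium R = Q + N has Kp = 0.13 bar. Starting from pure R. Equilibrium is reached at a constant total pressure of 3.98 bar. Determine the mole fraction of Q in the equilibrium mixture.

y_Q = 0.151

Take 1 mol R as basis and let X be its fractional conversion, so ξ = X.
Moles: n_R = 1 − X; n_Q = X; n_N = X.
n_T = Σnᵢ = 1 + X.
Mole fractions y_i = n_i/n_T; Kp = p_Q p_N / (p_R) with p_i = y_i·P.
Substituting and setting equal to 0.13 bar gives a polynomial in X; the root in (0,1) is X = 0.178.
Then n_Q = 0.178, n_T = 1.18, so y_Q = 0.151.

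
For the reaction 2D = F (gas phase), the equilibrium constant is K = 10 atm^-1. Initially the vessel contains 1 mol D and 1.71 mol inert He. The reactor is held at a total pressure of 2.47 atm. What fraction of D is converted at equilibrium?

Let X = conversion of D (basis 1 mol D); extent of reaction ξ = 0.5X.
Moles: n_D = 1 − X; n_F = 0.5X; n_I = 1.71 (inert).
Total moles n_T = 2.71 − 0.5X.
With p_i = (n_i/n_T)P, K = p_F / (p_D^2).
This yields a degree-2 equation in X; solving on (0,1), X = 0.806.

X = 0.806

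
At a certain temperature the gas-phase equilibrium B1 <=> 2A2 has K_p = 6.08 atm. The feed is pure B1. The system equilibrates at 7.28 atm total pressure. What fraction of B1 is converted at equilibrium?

X = 0.416

Let X = conversion of B1 (basis 1 mol B1); extent of reaction ξ = X.
Mole table: n_B1 = 1 − X; n_A2 = 2X.
Total moles n_T = 1 + X.
y_i = n_i/n_T, p_i = y_i·P. K_p = p_A2^2 / (p_B1).
Setting this equal to 6.08 atm and taking the physical root (0 < X < 1) gives X = 0.416.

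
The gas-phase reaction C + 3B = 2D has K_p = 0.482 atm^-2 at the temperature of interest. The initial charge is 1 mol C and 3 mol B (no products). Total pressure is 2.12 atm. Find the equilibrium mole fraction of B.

Let X = conversion of C (basis 1 mol C); extent of reaction ξ = X.
Moles: n_C = 1 − X; n_B = 3 − 3X; n_D = 2X.
Total moles n_T = 4 − 2X.
With p_i = (n_i/n_T)P, K_p = p_D^2 / (p_C p_B^3).
Equating to 0.482 atm^-2 and solving on 0 < X < 1: X = 0.414.
Then n_B = 1.76, n_T = 3.17, so y_B = 0.554.

y_B = 0.554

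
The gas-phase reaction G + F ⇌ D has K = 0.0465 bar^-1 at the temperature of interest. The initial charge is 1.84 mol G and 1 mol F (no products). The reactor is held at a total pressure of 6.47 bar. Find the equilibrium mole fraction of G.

y_G = 0.627

Let X = conversion of F (basis 1 mol F); extent of reaction ξ = X.
Moles: n_G = 1.84 − X; n_F = 1 − X; n_D = X.
Total moles n_T = 2.84 − X.
With p_i = (n_i/n_T)P, K = p_D / (p_G p_F).
Setting this equal to 0.0465 bar^-1 and taking the physical root (0 < X < 1) gives X = 0.159.
Then n_G = 1.68, n_T = 2.68, so y_G = 0.627.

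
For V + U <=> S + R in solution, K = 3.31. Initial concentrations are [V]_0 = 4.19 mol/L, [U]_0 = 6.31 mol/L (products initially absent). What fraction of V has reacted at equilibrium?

X = 0.763

Let X = conversion of V; extent ξ = 4.19·X mol/L.
Concentrations: [V] = 4.19 − 4.19X; [U] = 6.31 − 4.19X; [S] = 4.19X; [R] = 4.19X.
K = [S] [R] / ([V] [U]).
This equals 3.31 at X = 0.763 (the root in 0 < X < 1).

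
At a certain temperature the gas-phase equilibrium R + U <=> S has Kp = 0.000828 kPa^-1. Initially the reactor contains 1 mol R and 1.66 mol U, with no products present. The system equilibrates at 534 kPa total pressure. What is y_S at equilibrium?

Take 1 mol R as basis and let X be its fractional conversion, so ξ = X.
At extent ξ: n_R = 1 − X; n_U = 1.66 − X; n_S = X.
Summing: n_T = 2.66 − X.
y_i = n_i/n_T, p_i = y_i·P. Kp = p_S / (p_R p_U).
Equating to 0.000828 kPa^-1 and solving on 0 < X < 1: X = 0.208.
Then n_S = 0.208, n_T = 2.45, so y_S = 0.085.

y_S = 0.085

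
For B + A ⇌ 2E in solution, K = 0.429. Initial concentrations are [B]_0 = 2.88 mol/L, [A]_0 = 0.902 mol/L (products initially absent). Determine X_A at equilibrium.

Let X = conversion of A; extent ξ = 0.902·X mol/L.
Concentrations: [B] = 2.88 − 0.902X; [A] = 0.902 − 0.902X; [E] = 1.8X.
K = [E]^2 / ([B] [A]).
Setting equal to 0.429 and solving for X on (0,1) gives X = 0.417.

X = 0.417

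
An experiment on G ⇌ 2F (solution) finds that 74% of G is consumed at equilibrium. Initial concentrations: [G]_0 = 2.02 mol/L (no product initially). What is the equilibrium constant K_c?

Let X = conversion of G.
Concentrations: [G] = 2.02 − 2.02X; [F] = 4.04X.
At X = 0.74: [G] = 0.525, [F] = 2.99.
K_c = [F]^2 / ([G]) = 17 mol/L.

K_c = 17 mol/L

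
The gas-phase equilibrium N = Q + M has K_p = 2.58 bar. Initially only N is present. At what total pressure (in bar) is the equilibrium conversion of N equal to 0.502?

Let X = conversion of N (basis 1 mol N); extent of reaction ξ = X.
At extent ξ: n_N = 1 − X; n_Q = X; n_M = X.
Summing: n_T = 1 + X.
K_p = p_Q p_M / (p_N) with p_i = (n_i/n_T)·P.
At X = 0.502: the mole-fraction product g(X) = Π y_i^ν_i = 0.3369. Since K_p = g(X)·P^{1}, P = (K_p/g)^(1/1) = (2.58/0.3369)^(1/1) = 7.66 bar.

P = 7.66 bar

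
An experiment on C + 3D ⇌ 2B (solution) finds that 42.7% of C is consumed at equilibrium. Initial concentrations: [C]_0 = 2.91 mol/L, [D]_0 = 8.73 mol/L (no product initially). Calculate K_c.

Let X = conversion of C.
Concentrations: [C] = 2.91 − 2.91X; [D] = 8.73 − 8.73X; [B] = 5.82X.
At X = 0.427: [C] = 1.67, [D] = 5, [B] = 2.49.
K_c = [B]^2 / ([C] [D]^3) = 0.0296 (mol/L)^-2.

K_c = 0.0296 (mol/L)^-2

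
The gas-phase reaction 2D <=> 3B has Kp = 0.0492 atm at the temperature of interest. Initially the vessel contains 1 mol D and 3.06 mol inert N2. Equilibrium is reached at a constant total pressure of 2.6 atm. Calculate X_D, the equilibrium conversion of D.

X = 0.239

Basis: 1 mol D initially; let X = conversion of D. Extent ξ = 0.5X.
Mole table: n_D = 1 − X; n_B = 1.5X; n_I = 3.06 (inert).
Total moles n_T = 4.06 + 0.5X.
y_i = n_i/n_T, p_i = y_i·P. Kp = p_B^3 / (p_D^2).
Equating to 0.0492 atm and solving on 0 < X < 1: X = 0.239.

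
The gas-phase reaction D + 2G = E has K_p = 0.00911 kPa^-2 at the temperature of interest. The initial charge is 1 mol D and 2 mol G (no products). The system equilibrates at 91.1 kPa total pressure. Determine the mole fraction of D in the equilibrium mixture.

y_D = 0.127

Basis: 1 mol D initially; let X = conversion of D. Extent ξ = X.
At extent ξ: n_D = 1 − X; n_G = 2 − 2X; n_E = X.
Summing: n_T = 3 − 2X.
With p_i = (n_i/n_T)P, K_p = p_E / (p_D p_G^2).
Substituting and setting equal to 0.00911 kPa^-2 gives a polynomial in X; the root in (0,1) is X = 0.830.
Then n_D = 0.17, n_T = 1.34, so y_D = 0.127.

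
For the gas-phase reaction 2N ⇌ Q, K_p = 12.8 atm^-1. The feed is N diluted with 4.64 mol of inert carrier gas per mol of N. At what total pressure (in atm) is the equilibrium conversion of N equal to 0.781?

P = 3.34 atm

Let X = conversion of N (basis 1 mol N); extent of reaction ξ = 0.5X.
Species balance: n_N = 1 − X; n_Q = 0.5X; n_I = 4.64 (inert).
Total moles n_T = 5.64 − 0.5X.
K_p = p_Q / (p_N^2) with p_i = (n_i/n_T)·P.
At X = 0.781: the mole-fraction product g(X) = Π y_i^ν_i = 42.74. Since K_p = g(X)·P^{-1}, P = (g/K_p)^(1/1) = (42.74/12.8)^(1/1) = 3.34 atm.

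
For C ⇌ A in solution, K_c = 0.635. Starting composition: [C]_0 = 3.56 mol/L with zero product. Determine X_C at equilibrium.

X = 0.388

Let X = conversion of C; extent ξ = 3.56·X mol/L.
Concentrations: [C] = 3.56 − 3.56X; [A] = 3.56X.
K_c = [A] / ([C]).
Setting equal to 0.635 and solving for X on (0,1) gives X = 0.388.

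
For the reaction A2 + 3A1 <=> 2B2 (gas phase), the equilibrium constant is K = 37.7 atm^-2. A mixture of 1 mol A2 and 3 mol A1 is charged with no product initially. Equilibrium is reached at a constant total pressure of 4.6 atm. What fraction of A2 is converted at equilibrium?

X = 0.837

Let X = conversion of A2 (basis 1 mol A2); extent of reaction ξ = X.
At extent ξ: n_A2 = 1 − X; n_A1 = 3 − 3X; n_B2 = 2X.
Total moles n_T = 4 − 2X.
With p_i = (n_i/n_T)P, K = p_B2^2 / (p_A2 p_A1^3).
Setting this equal to 37.7 atm^-2 and taking the physical root (0 < X < 1) gives X = 0.837.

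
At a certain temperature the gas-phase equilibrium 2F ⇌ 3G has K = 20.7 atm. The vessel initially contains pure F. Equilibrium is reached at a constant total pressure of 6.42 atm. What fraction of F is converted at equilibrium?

Basis: 1 mol F initially; let X = conversion of F. Extent ξ = 0.5X.
Species balance: n_F = 1 − X; n_G = 1.5X.
n_T = Σnᵢ = 1 + 0.5X.
With p_i = (n_i/n_T)P, K = p_G^3 / (p_F^2).
This yields a degree-3 equation in X; solving on (0,1), X = 0.591.

X = 0.591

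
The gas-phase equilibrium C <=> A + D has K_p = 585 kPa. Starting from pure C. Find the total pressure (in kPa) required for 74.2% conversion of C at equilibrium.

P = 478 kPa

Take 1 mol C as basis and let X be its fractional conversion, so ξ = X.
Species balance: n_C = 1 − X; n_A = X; n_D = X.
n_T = Σnᵢ = 1 + X.
K_p = p_A p_D / (p_C) with p_i = (n_i/n_T)·P.
At X = 0.742: the mole-fraction product g(X) = Π y_i^ν_i = 1.225. Since K_p = g(X)·P^{1}, P = (K_p/g)^(1/1) = (585/1.225)^(1/1) = 478 kPa.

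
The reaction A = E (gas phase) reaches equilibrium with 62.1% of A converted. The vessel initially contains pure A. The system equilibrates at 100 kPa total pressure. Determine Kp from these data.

Kp = 1.64

Let X = conversion of A (basis 1 mol A); extent of reaction ξ = X.
Mole table: n_A = 1 − X; n_E = X.
n_T stays at 1 (no change in mole number).
At X = 0.621: n_A = 0.379, n_E = 0.621, n_T = 1.
p_i = (n_i/n_T)·P. Kp = p_E / (p_A) = 1.64.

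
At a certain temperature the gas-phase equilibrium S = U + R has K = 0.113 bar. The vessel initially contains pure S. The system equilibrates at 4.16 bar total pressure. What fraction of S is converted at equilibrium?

Take 1 mol S as basis and let X be its fractional conversion, so ξ = X.
Species balance: n_S = 1 − X; n_U = X; n_R = X.
n_T = Σnᵢ = 1 + X.
With p_i = (n_i/n_T)P, K = p_U p_R / (p_S).
Equating to 0.113 bar and solving on 0 < X < 1: X = 0.163.

X = 0.163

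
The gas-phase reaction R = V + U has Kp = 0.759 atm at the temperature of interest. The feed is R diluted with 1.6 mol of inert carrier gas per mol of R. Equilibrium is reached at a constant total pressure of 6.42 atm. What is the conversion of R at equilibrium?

Basis: 1 mol R initially; let X = conversion of R. Extent ξ = X.
Species balance: n_R = 1 − X; n_V = X; n_U = X; n_I = 1.6 (inert).
n_T = Σnᵢ = 2.6 + X.
With p_i = (n_i/n_T)P, Kp = p_V p_U / (p_R).
Equating to 0.759 atm and solving on 0 < X < 1: X = 0.446.

X = 0.446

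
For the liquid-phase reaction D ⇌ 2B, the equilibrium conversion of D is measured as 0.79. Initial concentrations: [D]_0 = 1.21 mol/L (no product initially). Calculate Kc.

Let X = conversion of D.
Concentrations: [D] = 1.21 − 1.21X; [B] = 2.42X.
At X = 0.79: [D] = 0.254, [B] = 1.91.
Kc = [B]^2 / ([D]) = 14.4 mol/L.

Kc = 14.4 mol/L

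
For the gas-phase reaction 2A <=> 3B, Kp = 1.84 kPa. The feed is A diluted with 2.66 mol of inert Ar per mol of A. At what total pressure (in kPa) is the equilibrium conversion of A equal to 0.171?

Take 1 mol A as basis and let X be its fractional conversion, so ξ = 0.5X.
Mole table: n_A = 1 − X; n_B = 1.5X; n_I = 2.66 (inert).
Summing: n_T = 3.66 + 0.5X.
Kp = p_B^3 / (p_A^2) with p_i = (n_i/n_T)·P.
At X = 0.171: the mole-fraction product g(X) = Π y_i^ν_i = 0.006556. Since Kp = g(X)·P^{1}, P = (Kp/g)^(1/1) = (1.84/0.006556)^(1/1) = 281 kPa.

P = 281 kPa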